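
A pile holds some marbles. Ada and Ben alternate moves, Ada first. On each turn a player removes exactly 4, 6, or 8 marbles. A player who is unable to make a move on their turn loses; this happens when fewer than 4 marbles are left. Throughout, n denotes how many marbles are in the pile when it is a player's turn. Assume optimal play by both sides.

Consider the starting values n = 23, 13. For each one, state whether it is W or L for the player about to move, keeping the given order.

Build the W/L table. Terminal = L. A non-terminal position is W if it has a move to some L; otherwise it is L.
n=0: no move → L
n=1: no move → L
n=2: no move → L
n=3: no move → L
n=4: →0(L), so W
n=5: →1(L), so W
n=6: →2(L), so W
n=7: →3(L), so W
n=8: →2(L), so W
n=9: →3(L), so W
n=10: →2(L), so W
n=11: →3(L), so W
n=12: →8(W), 6(W), 4(W) — all W, so L
n=13: →9(W), 7(W), 5(W) — all W, so L
n=14: →10(W), 8(W), 6(W) — all W, so L
n=15: →11(W), 9(W), 7(W) — all W, so L
n=16: →12(L), so W
n=17: →13(L), so W
n=18: →14(L), so W
n=19: →15(L), so W
n=20: →14(L), so W
n=21: →15(L), so W
n=22: →14(L), so W
n=23: →15(L), so W

23: W, 13: L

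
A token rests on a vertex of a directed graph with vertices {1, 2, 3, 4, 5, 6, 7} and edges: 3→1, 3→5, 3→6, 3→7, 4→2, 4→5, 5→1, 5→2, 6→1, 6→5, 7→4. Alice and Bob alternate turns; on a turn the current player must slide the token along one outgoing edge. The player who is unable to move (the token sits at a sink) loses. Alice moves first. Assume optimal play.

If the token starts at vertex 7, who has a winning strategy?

Bob wins.

Label each position W (a win for the player to move) or L (a loss). A position with no legal move is L; any other position is W exactly when some move reaches an L, and L when every move reaches a W.
Every edge goes from a vertex to one that appears earlier in the order 1, 2, 5, 4, 7, 6, 3, so processing vertices in that order labels each vertex after all of its successors.
1: no outgoing edge → L
2: no outgoing edge → L
5: reaches L-position 2 → W
4: reaches L-position 2 → W
7: only reaches 4(W), which is W → L
6: reaches L-position 1 → W
3: reaches L-position 7 → W
Every move from 7 reaches a W position, so the mover loses.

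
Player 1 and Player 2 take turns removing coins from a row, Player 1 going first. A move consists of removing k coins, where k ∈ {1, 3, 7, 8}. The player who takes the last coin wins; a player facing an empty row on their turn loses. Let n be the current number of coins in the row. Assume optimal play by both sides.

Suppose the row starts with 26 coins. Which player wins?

Use the standard recursion: the mover loses at a terminal position; elsewhere, the mover wins exactly when some move hands the opponent an L position.
n=0: no move → L
n=1: →0(L), so W
n=2: →1(W) only, which is W, so L
n=3: →2(L), so W
n=4: →3(W), 1(W) — all W, so L
n=5: →4(L), so W
n=6: →5(W), 3(W) — all W, so L
n=7: →6(L), so W
n=8: →0(L), so W
n=9: →6(L), so W
n=10: →2(L), so W
n=11: →4(L), so W
n=12: →4(L), so W
n=13: →6(L), so W
n=14: →6(L), so W
n=15: →14(W), 12(W), 8(W), 7(W) — all W, so L
n=16: →15(L), so W
n=17: →16(W), 14(W), 10(W), 9(W) — all W, so L
n=18: →17(L), so W
n=19: →18(W), 16(W), 12(W), 11(W) — all W, so L
n=20: →19(L), so W
n=21: →20(W), 18(W), 14(W), 13(W) — all W, so L
n=22: →21(L), so W
n=23: →15(L), so W
n=24: →21(L), so W
n=25: →17(L), so W
n=26: →19(L), so W
From 26 Player 1 can remove 7, leaving 19, reaching an L position.

Player 1 wins.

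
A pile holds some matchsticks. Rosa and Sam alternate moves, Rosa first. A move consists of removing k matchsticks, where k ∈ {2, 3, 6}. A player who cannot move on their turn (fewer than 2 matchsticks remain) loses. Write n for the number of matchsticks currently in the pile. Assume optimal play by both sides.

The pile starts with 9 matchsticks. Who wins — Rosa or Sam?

Compute win/loss labels from the base case upward. A position with no move is L. Any other position is W if it can reach an L in one move, else L.
n=0: no move → L
n=1: no move → L
n=2: W (go to 0, an L position)
n=3: W (go to 1, an L position)
n=4: W (go to 1, an L position)
n=5: L (options 3(W), 2(W) are all W)
n=6: W (go to 0, an L position)
n=7: W (go to 5, an L position)
n=8: W (go to 5, an L position)
n=9: L (options 7(W), 6(W), 3(W) are all W)
The starting position 9 is L: whatever Rosa does, the opponent receives a W position.

Sam wins.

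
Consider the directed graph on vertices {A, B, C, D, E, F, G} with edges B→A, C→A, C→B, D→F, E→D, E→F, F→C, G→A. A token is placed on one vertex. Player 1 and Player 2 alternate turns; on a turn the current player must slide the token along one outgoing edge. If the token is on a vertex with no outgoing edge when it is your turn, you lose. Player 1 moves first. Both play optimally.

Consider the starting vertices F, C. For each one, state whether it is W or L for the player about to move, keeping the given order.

F: L, C: W

Compute win/loss labels from the base case upward. A position with no move is L. Any other position is W if it can reach an L in one move, else L.
Every edge goes from a vertex to one that appears earlier in the order A, B, G, C, F, D, E, so processing vertices in that order labels each vertex after all of its successors.
A: no outgoing edge → L
B: →A(L), so W
G: →A(L), so W
C: →A(L), so W
F: →C(W) only, which is W, so L
D: →F(L), so W
E: →F(L), so W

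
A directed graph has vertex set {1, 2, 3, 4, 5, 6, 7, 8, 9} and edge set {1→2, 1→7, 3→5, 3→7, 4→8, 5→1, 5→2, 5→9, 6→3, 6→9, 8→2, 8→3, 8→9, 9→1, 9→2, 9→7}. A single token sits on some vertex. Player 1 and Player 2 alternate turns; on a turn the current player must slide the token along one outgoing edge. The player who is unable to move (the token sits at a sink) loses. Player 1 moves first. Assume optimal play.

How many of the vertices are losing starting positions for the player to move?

Positions with no move are L. A position that does have a move is losing for the player to move precisely when every available move leads to a winning position for the opponent. Fill in the labels:
Every edge goes from a vertex to one that appears earlier in the order 2, 7, 1, 9, 5, 3, 8, 6, 4, so processing vertices in that order labels each vertex after all of its successors.
2: no outgoing edge → L
7: no outgoing edge → L
1: can move to 7, which is L ⇒ W
9: can move to 7, which is L ⇒ W
5: can move to 2, which is L ⇒ W
3: can move to 7, which is L ⇒ W
8: can move to 2, which is L ⇒ W
6: moves to 3(W), 9(W); every one is W ⇒ L
4: the only move is to 8(W), a W ⇒ L
The L vertices are 2, 4, 6, 7; that is 4 in all.

4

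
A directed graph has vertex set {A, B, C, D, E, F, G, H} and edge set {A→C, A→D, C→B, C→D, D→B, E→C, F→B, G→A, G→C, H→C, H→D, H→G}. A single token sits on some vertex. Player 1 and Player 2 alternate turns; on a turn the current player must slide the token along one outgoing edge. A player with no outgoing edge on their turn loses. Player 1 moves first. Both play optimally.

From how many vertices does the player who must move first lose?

Positions with no move are L. A position that does have a move is losing for the player to move precisely when every available move leads to a winning position for the opponent. Fill in the labels:
Every edge goes from a vertex to one that appears earlier in the order B, D, C, A, G, F, E, H, so processing vertices in that order labels each vertex after all of its successors.
B: no outgoing edge → L
D: reaches L-position B → W
C: reaches L-position B → W
A: only reaches C(W), D(W), all W → L
G: reaches L-position A → W
F: reaches L-position B → W
E: only reaches C(W), which is W → L
H: only reaches G(W), C(W), D(W), all W → L
The L vertices are A, B, E, H; that is 4 in all.

4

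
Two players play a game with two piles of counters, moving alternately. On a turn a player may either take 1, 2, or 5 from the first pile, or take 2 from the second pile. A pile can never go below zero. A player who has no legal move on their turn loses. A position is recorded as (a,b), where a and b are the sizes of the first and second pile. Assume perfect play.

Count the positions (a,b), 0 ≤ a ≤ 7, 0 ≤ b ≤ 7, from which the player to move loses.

24

Use the standard recursion: the mover loses at a terminal position; elsewhere, the mover wins exactly when some move hands the opponent an L position.
Every move lowers a or b (never raises either), so fill the grid row by row in increasing a, and left to right within a row: each cell's successors are then already labelled.
      b=0  b=1  b=2  b=3  b=4  b=5  b=6  b=7
a=0:    L    L    W    W    L    L    W    W
a=1:    W    W    L    L    W    W    L    L
a=2:    W    W    W    W    W    W    W    W
a=3:    L    L    W    W    L    L    W    W
a=4:    W    W    L    L    W    W    L    L
a=5:    W    W    W    W    W    W    W    W
a=6:    L    L    W    W    L    L    W    W
a=7:    W    W    L    L    W    W    L    L
Cells with no legal move (terminal, hence L): (0,0), (0,1).
The remaining L cells, each justified by listing all of its moves:
(0,4): only reaches (0,2)(W), which is W → L
(0,5): only reaches (0,3)(W), which is W → L
(1,2): only reaches (0,2)(W), (1,0)(W), all W → L
(1,3): only reaches (0,3)(W), (1,1)(W), all W → L
(1,6): only reaches (0,6)(W), (1,4)(W), all W → L
(1,7): only reaches (0,7)(W), (1,5)(W), all W → L
(3,0): only reaches (2,0)(W), (1,0)(W), all W → L
(3,1): only reaches (2,1)(W), (1,1)(W), all W → L
(3,4): only reaches (2,4)(W), (1,4)(W), (3,2)(W), all W → L
(3,5): only reaches (2,5)(W), (1,5)(W), (3,3)(W), all W → L
(4,2): only reaches (3,2)(W), (2,2)(W), (4,0)(W), all W → L
(4,3): only reaches (3,3)(W), (2,3)(W), (4,1)(W), all W → L
(4,6): only reaches (3,6)(W), (2,6)(W), (4,4)(W), all W → L
(4,7): only reaches (3,7)(W), (2,7)(W), (4,5)(W), all W → L
(6,0): only reaches (5,0)(W), (4,0)(W), (1,0)(W), all W → L
(6,1): only reaches (5,1)(W), (4,1)(W), (1,1)(W), all W → L
(6,4): only reaches (5,4)(W), (4,4)(W), (1,4)(W), (6,2)(W), all W → L
(6,5): only reaches (5,5)(W), (4,5)(W), (1,5)(W), (6,3)(W), all W → L
(7,2): only reaches (6,2)(W), (5,2)(W), (2,2)(W), (7,0)(W), all W → L
(7,3): only reaches (6,3)(W), (5,3)(W), (2,3)(W), (7,1)(W), all W → L
(7,6): only reaches (6,6)(W), (5,6)(W), (2,6)(W), (7,4)(W), all W → L
(7,7): only reaches (6,7)(W), (5,7)(W), (2,7)(W), (7,5)(W), all W → L
Every other cell has at least one move into one of the L cells above, so it is W.
L cells per row: a=0: 4, a=1: 4, a=2: 0, a=3: 4, a=4: 4, a=5: 0, a=6: 4, a=7: 4; total 24.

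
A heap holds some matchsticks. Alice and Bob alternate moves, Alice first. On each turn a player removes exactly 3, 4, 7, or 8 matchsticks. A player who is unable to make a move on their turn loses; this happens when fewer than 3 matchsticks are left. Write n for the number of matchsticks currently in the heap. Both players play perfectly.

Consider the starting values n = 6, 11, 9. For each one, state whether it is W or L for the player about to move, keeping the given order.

6: W, 11: L, 9: W

Label each position W (a win for the player to move) or L (a loss). A position with no legal move is L; any other position is W exactly when some move reaches an L, and L when every move reaches a W.
n=0: no move → L
n=1: no move → L
n=2: no move → L
n=3: →0(L), so W
n=4: →1(L), so W
n=5: →2(L), so W
n=6: →2(L), so W
n=7: →0(L), so W
n=8: →1(L), so W
n=9: →2(L), so W
n=10: →2(L), so W
n=11: →8(W), 7(W), 4(W), 3(W) — all W, so L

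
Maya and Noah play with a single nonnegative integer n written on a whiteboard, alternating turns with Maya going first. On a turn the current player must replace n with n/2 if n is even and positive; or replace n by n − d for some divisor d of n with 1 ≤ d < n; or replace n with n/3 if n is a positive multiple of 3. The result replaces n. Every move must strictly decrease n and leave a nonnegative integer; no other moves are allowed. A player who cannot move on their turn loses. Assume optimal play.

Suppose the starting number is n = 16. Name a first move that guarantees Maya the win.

Move to 15.

Work bottom-up. With no move the player to move loses. Otherwise the position is W if at least one move leads to an L position for the opponent, and L if every move leads to a W.
n=0: no move → L
n=1: no move → L
n=2: reaches L-position 1 → W
n=3: reaches L-position 1 → W
n=4: only reaches 2(W), 3(W), all W → L
n=5: reaches L-position 4 → W
n=6: reaches L-position 4 → W
n=7: only reaches 6(W), which is W → L
n=8: reaches L-position 4 → W
n=9: only reaches 3(W), 6(W), 8(W), all W → L
n=10: reaches L-position 9 → W
n=11: only reaches 10(W), which is W → L
n=12: reaches L-position 4 → W
n=13: only reaches 12(W), which is W → L
n=14: reaches L-position 7 → W
n=15: only reaches 5(W), 10(W), 12(W), 14(W), all W → L
n=16: reaches L-position 15 → W
From 16, the L positions reachable in one move are: 15.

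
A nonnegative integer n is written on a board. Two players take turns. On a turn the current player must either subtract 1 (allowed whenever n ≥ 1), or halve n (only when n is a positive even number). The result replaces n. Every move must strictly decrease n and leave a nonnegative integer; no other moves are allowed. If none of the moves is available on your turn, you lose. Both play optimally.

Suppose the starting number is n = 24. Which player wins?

Positions with no move are L. A position that does have a move is losing for the player to move precisely when every available move leads to a winning position for the opponent. Fill in the labels:
n=0: no move → L
n=1: reaches L-position 0 → W
n=2: only reaches 1(W), which is W → L
n=3: reaches L-position 2 → W
n=4: reaches L-position 2 → W
n=5: only reaches 4(W), which is W → L
n=6: reaches L-position 5 → W
n=7: only reaches 6(W), which is W → L
n=8: reaches L-position 7 → W
n=9: only reaches 8(W), which is W → L
n=10: reaches L-position 5 → W
n=11: only reaches 10(W), which is W → L
n=12: reaches L-position 11 → W
n=13: only reaches 12(W), which is W → L
n=14: reaches L-position 7 → W
n=15: only reaches 14(W), which is W → L
n=16: reaches L-position 15 → W
n=17: only reaches 16(W), which is W → L
n=18: reaches L-position 9 → W
n=19: only reaches 18(W), which is W → L
n=20: reaches L-position 19 → W
n=21: only reaches 20(W), which is W → L
n=22: reaches L-position 11 → W
n=23: only reaches 22(W), which is W → L
n=24: reaches L-position 23 → W
The starting position 24 is W: the player to move should move to 23, handing over an L position.

The first player wins.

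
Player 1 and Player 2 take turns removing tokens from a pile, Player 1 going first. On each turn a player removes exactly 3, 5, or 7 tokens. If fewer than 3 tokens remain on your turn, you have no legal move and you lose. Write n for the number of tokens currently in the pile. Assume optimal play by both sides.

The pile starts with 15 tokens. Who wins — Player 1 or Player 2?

Player 1 wins.

Build the W/L table. Terminal = L. A non-terminal position is W if it has a move to some L; otherwise it is L.
n=0: no move → L
n=1: no move → L
n=2: no move → L
n=3: W (go to 0, an L position)
n=4: W (go to 1, an L position)
n=5: W (go to 2, an L position)
n=6: W (go to 1, an L position)
n=7: W (go to 2, an L position)
n=8: W (go to 1, an L position)
n=9: W (go to 2, an L position)
n=10: L (options 7(W), 5(W), 3(W) are all W)
n=11: L (options 8(W), 6(W), 4(W) are all W)
n=12: L (options 9(W), 7(W), 5(W) are all W)
n=13: W (go to 10, an L position)
n=14: W (go to 11, an L position)
n=15: W (go to 12, an L position)
From 15 Player 1 can remove 3, leaving 12, reaching an L position.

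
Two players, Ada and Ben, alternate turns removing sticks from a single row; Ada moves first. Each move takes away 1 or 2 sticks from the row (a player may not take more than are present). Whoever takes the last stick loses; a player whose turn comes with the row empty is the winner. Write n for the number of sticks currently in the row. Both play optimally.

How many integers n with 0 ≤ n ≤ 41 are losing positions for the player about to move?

Build the W/L table. Terminal = W. A non-terminal position is W if it has a move to some L; otherwise it is L.
n=0: no move; the opponent has just taken the last stick and therefore loses → W
n=1: L (sole option 0(W) is W)
n=2: W (go to 1, an L position)
n=3: W (go to 1, an L position)
n=4: L (options 3(W), 2(W) are all W)
n=5: W (go to 4, an L position)
n=6: W (go to 4, an L position)
n=7: L (options 6(W), 5(W) are all W)
n=8: W (go to 7, an L position)
n=9: W (go to 7, an L position)
n=10: L (options 9(W), 8(W) are all W)
n=11: W (go to 10, an L position)
n=12: W (go to 10, an L position)
n=13: L (options 12(W), 11(W) are all W)
n=14: W (go to 13, an L position)
n=15: W (go to 13, an L position)
n=16: L (options 15(W), 14(W) are all W)
n=17: W (go to 16, an L position)
n=18: W (go to 16, an L position)
n=19: L (options 18(W), 17(W) are all W)
n=20: W (go to 19, an L position)
n=21: W (go to 19, an L position)
n=22: L (options 21(W), 20(W) are all W)
n=23: W (go to 22, an L position)
n=24: W (go to 22, an L position)
n=25: L (options 24(W), 23(W) are all W)
n=26: W (go to 25, an L position)
n=27: W (go to 25, an L position)
n=28: L (options 27(W), 26(W) are all W)
n=29: W (go to 28, an L position)
n=30: W (go to 28, an L position)
n=31: L (options 30(W), 29(W) are all W)
n=32: W (go to 31, an L position)
n=33: W (go to 31, an L position)
n=34: L (options 33(W), 32(W) are all W)
n=35: W (go to 34, an L position)
n=36: W (go to 34, an L position)
n=37: L (options 36(W), 35(W) are all W)
n=38: W (go to 37, an L position)
n=39: W (go to 37, an L position)
n=40: L (options 39(W), 38(W) are all W)
n=41: W (go to 40, an L position)
L entries with 0 ≤ n ≤ 41: n = 1, 4, 7, 10, 13, 16, 19, 22, 25, 28, 31, 34, 37, 40; that makes 14.

14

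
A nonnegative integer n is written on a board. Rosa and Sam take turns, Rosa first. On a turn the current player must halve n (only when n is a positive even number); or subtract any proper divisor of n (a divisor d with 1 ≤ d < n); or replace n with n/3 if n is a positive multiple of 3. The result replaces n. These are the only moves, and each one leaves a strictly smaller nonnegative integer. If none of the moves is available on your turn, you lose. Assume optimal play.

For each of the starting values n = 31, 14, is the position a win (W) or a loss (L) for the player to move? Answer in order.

Use the standard recursion: the mover loses at a terminal position; elsewhere, the mover wins exactly when some move hands the opponent an L position.
n=0: no move → L
n=1: no move → L
n=2: →1(L), so W
n=3: →1(L), so W
n=4: →2(W), 3(W) — all W, so L
n=5: →4(L), so W
n=6: →4(L), so W
n=7: →6(W) only, which is W, so L
n=8: →4(L), so W
n=9: →3(W), 6(W), 8(W) — all W, so L
n=10: →9(L), so W
n=11: →10(W) only, which is W, so L
n=12: →4(L), so W
n=13: →12(W) only, which is W, so L
n=14: →7(L), so W
n=15: →5(W), 10(W), 12(W), 14(W) — all W, so L
n=16: →15(L), so W
n=17: →16(W) only, which is W, so L
n=18: →9(L), so W
n=19: →18(W) only, which is W, so L
n=20: →15(L), so W
n=21: →7(L), so W
n=22: →11(L), so W
n=23: →22(W) only, which is W, so L
n=24: →23(L), so W
n=25: →20(W), 24(W) — all W, so L
n=26: →13(L), so W
n=27: →9(L), so W
n=28: →14(W), 21(W), 24(W), 26(W), 27(W) — all W, so L
n=29: →28(L), so W
n=30: →15(L), so W
n=31: →30(W) only, which is W, so L

31: L, 14: W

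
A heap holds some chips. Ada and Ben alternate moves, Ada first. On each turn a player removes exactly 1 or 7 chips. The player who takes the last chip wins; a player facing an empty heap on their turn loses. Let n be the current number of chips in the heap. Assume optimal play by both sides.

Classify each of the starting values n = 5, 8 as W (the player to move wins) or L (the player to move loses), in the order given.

Work bottom-up. With no move the player to move loses. Otherwise the position is W if at least one move leads to an L position for the opponent, and L if every move leads to a W.
n=0: no move → L
n=1: reaches L-position 0 → W
n=2: only reaches 1(W), which is W → L
n=3: reaches L-position 2 → W
n=4: only reaches 3(W), which is W → L
n=5: reaches L-position 4 → W
n=6: only reaches 5(W), which is W → L
n=7: reaches L-position 6 → W
n=8: only reaches 7(W), 1(W), all W → L

5: W, 8: L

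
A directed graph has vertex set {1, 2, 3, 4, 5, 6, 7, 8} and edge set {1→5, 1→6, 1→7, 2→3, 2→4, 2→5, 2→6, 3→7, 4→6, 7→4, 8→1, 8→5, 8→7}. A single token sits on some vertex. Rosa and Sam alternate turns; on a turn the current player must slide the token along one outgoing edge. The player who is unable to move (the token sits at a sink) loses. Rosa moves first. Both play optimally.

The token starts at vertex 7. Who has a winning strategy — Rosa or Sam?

Build the W/L table. Terminal = L. A non-terminal position is W if it has a move to some L; otherwise it is L.
Every edge goes from a vertex to one that appears earlier in the order 5, 6, 4, 7, 1, 8, 3, 2, so processing vertices in that order labels each vertex after all of its successors.
5: no outgoing edge → L
6: no outgoing edge → L
4: →6(L), so W
7: →4(W) only, which is W, so L
1: →7(L), so W
8: →7(L), so W
3: →7(L), so W
2: →6(L), so W
Every move from 7 reaches a W position, so the mover loses.

Sam wins.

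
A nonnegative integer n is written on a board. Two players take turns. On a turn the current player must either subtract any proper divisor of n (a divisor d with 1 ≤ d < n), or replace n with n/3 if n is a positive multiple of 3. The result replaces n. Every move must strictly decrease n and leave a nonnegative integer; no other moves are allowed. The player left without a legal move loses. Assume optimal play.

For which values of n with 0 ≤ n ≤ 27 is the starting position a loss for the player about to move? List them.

0, 1, 4, 7, 9, 11, 13, 15, 17, 19, 23, 25

Classify positions by backward induction: terminal positions (no move available) are L. From any other position, the mover wins iff some move reaches an L.
n=0: no move → L
n=1: no move → L
n=2: reaches L-position 1 → W
n=3: reaches L-position 1 → W
n=4: only reaches 2(W), 3(W), all W → L
n=5: reaches L-position 4 → W
n=6: reaches L-position 4 → W
n=7: only reaches 6(W), which is W → L
n=8: reaches L-position 4 → W
n=9: only reaches 3(W), 6(W), 8(W), all W → L
n=10: reaches L-position 9 → W
n=11: only reaches 10(W), which is W → L
n=12: reaches L-position 4 → W
n=13: only reaches 12(W), which is W → L
n=14: reaches L-position 7 → W
n=15: only reaches 5(W), 10(W), 12(W), 14(W), all W → L
n=16: reaches L-position 15 → W
n=17: only reaches 16(W), which is W → L
n=18: reaches L-position 9 → W
n=19: only reaches 18(W), which is W → L
n=20: reaches L-position 15 → W
n=21: reaches L-position 7 → W
n=22: reaches L-position 11 → W
n=23: only reaches 22(W), which is W → L
n=24: reaches L-position 23 → W
n=25: only reaches 20(W), 24(W), all W → L
n=26: reaches L-position 13 → W
n=27: reaches L-position 9 → W
Reading off the rows marked L gives the requested list; there are 12 such values of n.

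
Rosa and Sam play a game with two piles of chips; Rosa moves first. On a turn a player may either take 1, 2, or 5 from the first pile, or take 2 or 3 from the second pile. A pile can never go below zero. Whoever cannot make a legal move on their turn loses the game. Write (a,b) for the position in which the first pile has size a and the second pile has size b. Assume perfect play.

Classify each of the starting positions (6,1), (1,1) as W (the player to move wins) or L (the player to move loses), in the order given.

Positions with no move are L. A position that does have a move is losing for the player to move precisely when every available move leads to a winning position for the opponent. Fill in the labels:
No move ever increases a pile, so every position that can arise here has a ≤ 6 and b ≤ 1; it is enough to label the cells with 0 ≤ a ≤ 6 and 0 ≤ b ≤ 1.
Every move lowers a or b (never raises either), so fill the grid row by row in increasing a, and left to right within a row: each cell's successors are then already labelled.
      b=0  b=1
a=0:    L    L
a=1:    W    W
a=2:    W    W
a=3:    L    L
a=4:    W    W
a=5:    W    W
a=6:    L    L
Cells with no legal move (terminal, hence L): (0,0), (0,1).
The remaining L cells, each justified by listing all of its moves:
(3,0): only reaches (2,0)(W), (1,0)(W), all W → L
(3,1): only reaches (2,1)(W), (1,1)(W), all W → L
(6,0): only reaches (5,0)(W), (4,0)(W), (1,0)(W), all W → L
(6,1): only reaches (5,1)(W), (4,1)(W), (1,1)(W), all W → L
Every other cell has at least one move into one of the L cells above, so it is W.
(6,1): one of the L cells justified above, so L
(1,1): the move to (0,1) reaches an L cell, so W

(6,1): L, (1,1): W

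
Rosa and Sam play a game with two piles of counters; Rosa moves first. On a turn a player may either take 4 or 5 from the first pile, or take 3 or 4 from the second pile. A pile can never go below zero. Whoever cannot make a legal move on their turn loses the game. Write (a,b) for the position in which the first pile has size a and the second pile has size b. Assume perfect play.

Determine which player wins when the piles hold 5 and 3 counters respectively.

Sam wins.

Compute win/loss labels from the base case upward. A position with no move is L. Any other position is W if it can reach an L in one move, else L.
No move ever increases a pile, so every position that can arise here has a ≤ 5 and b ≤ 3; it is enough to label the cells with 0 ≤ a ≤ 5 and 0 ≤ b ≤ 3.
Every move lowers a or b (never raises either), so fill the grid row by row in increasing a, and left to right within a row: each cell's successors are then already labelled.
      b=0  b=1  b=2  b=3
a=0:    L    L    L    W
a=1:    L    L    L    W
a=2:    L    L    L    W
a=3:    L    L    L    W
a=4:    W    W    W    L
a=5:    W    W    W    L
Cells with no legal move (terminal, hence L): (0,0), (0,1), (0,2), (1,0), (1,1), (1,2), (2,0), (2,1), (2,2), (3,0), (3,1), (3,2).
The remaining L cells, each justified by listing all of its moves:
(4,3): only reaches (0,3)(W), (4,0)(W), all W → L
(5,3): only reaches (1,3)(W), (0,3)(W), (5,0)(W), all W → L
Every other cell has at least one move into one of the L cells above, so it is W.
Every move from (5,3) reaches a W position, so the mover loses.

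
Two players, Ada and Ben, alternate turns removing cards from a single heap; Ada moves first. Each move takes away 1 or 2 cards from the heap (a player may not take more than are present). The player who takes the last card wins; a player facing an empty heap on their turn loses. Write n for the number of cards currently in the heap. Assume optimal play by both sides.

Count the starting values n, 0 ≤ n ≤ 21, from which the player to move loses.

8

Use the standard recursion: the mover loses at a terminal position; elsewhere, the mover wins exactly when some move hands the opponent an L position.
n=0: no move → L
n=1: →0(L), so W
n=2: →0(L), so W
n=3: →2(W), 1(W) — all W, so L
n=4: →3(L), so W
n=5: →3(L), so W
n=6: →5(W), 4(W) — all W, so L
n=7: →6(L), so W
n=8: →6(L), so W
n=9: →8(W), 7(W) — all W, so L
n=10: →9(L), so W
n=11: →9(L), so W
n=12: →11(W), 10(W) — all W, so L
n=13: →12(L), so W
n=14: →12(L), so W
n=15: →14(W), 13(W) — all W, so L
n=16: →15(L), so W
n=17: →15(L), so W
n=18: →17(W), 16(W) — all W, so L
n=19: →18(L), so W
n=20: →18(L), so W
n=21: →20(W), 19(W) — all W, so L
L entries with 0 ≤ n ≤ 21: n = 0, 3, 6, 9, 12, 15, 18, 21; that makes 8.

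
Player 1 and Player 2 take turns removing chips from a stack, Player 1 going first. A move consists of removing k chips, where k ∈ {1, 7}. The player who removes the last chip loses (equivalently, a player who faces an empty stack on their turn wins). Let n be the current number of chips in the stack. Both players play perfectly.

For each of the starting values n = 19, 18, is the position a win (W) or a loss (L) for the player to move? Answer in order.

19: L, 18: W

Classify positions by backward induction: terminal positions (no move available) are W. From any other position, the mover wins iff some move reaches an L.
n=0: no move; the opponent has just taken the last chip and therefore loses → W
n=1: the only move is to 0(W), a W ⇒ L
n=2: can move to 1, which is L ⇒ W
n=3: the only move is to 2(W), a W ⇒ L
n=4: can move to 3, which is L ⇒ W
n=5: the only move is to 4(W), a W ⇒ L
n=6: can move to 5, which is L ⇒ W
n=7: moves to 6(W), 0(W); every one is W ⇒ L
n=8: can move to 7, which is L ⇒ W
n=9: moves to 8(W), 2(W); every one is W ⇒ L
n=10: can move to 9, which is L ⇒ W
n=11: moves to 10(W), 4(W); every one is W ⇒ L
n=12: can move to 11, which is L ⇒ W
n=13: moves to 12(W), 6(W); every one is W ⇒ L
n=14: can move to 13, which is L ⇒ W
n=15: moves to 14(W), 8(W); every one is W ⇒ L
n=16: can move to 15, which is L ⇒ W
n=17: moves to 16(W), 10(W); every one is W ⇒ L
n=18: can move to 17, which is L ⇒ W
n=19: moves to 18(W), 12(W); every one is W ⇒ L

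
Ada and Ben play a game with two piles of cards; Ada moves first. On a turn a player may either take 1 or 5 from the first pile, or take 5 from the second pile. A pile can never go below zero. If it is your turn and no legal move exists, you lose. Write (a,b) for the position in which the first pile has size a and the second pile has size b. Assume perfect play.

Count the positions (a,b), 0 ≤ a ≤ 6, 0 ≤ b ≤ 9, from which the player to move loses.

Work bottom-up. With no move the player to move loses. Otherwise the position is W if at least one move leads to an L position for the opponent, and L if every move leads to a W.
Every move lowers a or b (never raises either), so fill the grid row by row in increasing a, and left to right within a row: each cell's successors are then already labelled.
      b=0  b=1  b=2  b=3  b=4  b=5  b=6  b=7  b=8  b=9
a=0:    L    L    L    L    L    W    W    W    W    W
a=1:    W    W    W    W    W    L    L    L    L    L
a=2:    L    L    L    L    L    W    W    W    W    W
a=3:    W    W    W    W    W    L    L    L    L    L
a=4:    L    L    L    L    L    W    W    W    W    W
a=5:    W    W    W    W    W    L    L    L    L    L
a=6:    L    L    L    L    L    W    W    W    W    W
Cells with no legal move (terminal, hence L): (0,0), (0,1), (0,2), (0,3), (0,4).
The remaining L cells, each justified by listing all of its moves:
(1,5): L (options (0,5)(W), (1,0)(W) are all W)
(1,6): L (options (0,6)(W), (1,1)(W) are all W)
(1,7): L (options (0,7)(W), (1,2)(W) are all W)
(1,8): L (options (0,8)(W), (1,3)(W) are all W)
(1,9): L (options (0,9)(W), (1,4)(W) are all W)
(2,0): L (sole option (1,0)(W) is W)
(2,1): L (sole option (1,1)(W) is W)
(2,2): L (sole option (1,2)(W) is W)
(2,3): L (sole option (1,3)(W) is W)
(2,4): L (sole option (1,4)(W) is W)
(3,5): L (options (2,5)(W), (3,0)(W) are all W)
(3,6): L (options (2,6)(W), (3,1)(W) are all W)
(3,7): L (options (2,7)(W), (3,2)(W) are all W)
(3,8): L (options (2,8)(W), (3,3)(W) are all W)
(3,9): L (options (2,9)(W), (3,4)(W) are all W)
(4,0): L (sole option (3,0)(W) is W)
(4,1): L (sole option (3,1)(W) is W)
(4,2): L (sole option (3,2)(W) is W)
(4,3): L (sole option (3,3)(W) is W)
(4,4): L (sole option (3,4)(W) is W)
(5,5): L (options (4,5)(W), (0,5)(W), (5,0)(W) are all W)
(5,6): L (options (4,6)(W), (0,6)(W), (5,1)(W) are all W)
(5,7): L (options (4,7)(W), (0,7)(W), (5,2)(W) are all W)
(5,8): L (options (4,8)(W), (0,8)(W), (5,3)(W) are all W)
(5,9): L (options (4,9)(W), (0,9)(W), (5,4)(W) are all W)
(6,0): L (options (5,0)(W), (1,0)(W) are all W)
(6,1): L (options (5,1)(W), (1,1)(W) are all W)
(6,2): L (options (5,2)(W), (1,2)(W) are all W)
(6,3): L (options (5,3)(W), (1,3)(W) are all W)
(6,4): L (options (5,4)(W), (1,4)(W) are all W)
Every other cell has at least one move into one of the L cells above, so it is W.
L cells per row: a=0: 5, a=1: 5, a=2: 5, a=3: 5, a=4: 5, a=5: 5, a=6: 5; total 35.

35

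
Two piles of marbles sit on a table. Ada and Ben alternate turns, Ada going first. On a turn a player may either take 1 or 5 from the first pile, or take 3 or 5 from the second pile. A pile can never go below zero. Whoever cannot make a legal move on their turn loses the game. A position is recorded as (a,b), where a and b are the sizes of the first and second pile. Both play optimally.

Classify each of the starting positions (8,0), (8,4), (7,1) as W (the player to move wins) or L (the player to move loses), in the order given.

(8,0): L, (8,4): W, (7,1): W

Work bottom-up. With no move the player to move loses. Otherwise the position is W if at least one move leads to an L position for the opponent, and L if every move leads to a W.
No move ever increases a pile, so every position that can arise here has a ≤ 8 and b ≤ 4; it is enough to label the cells with 0 ≤ a ≤ 8 and 0 ≤ b ≤ 4.
Every move lowers a or b (never raises either), so fill the grid row by row in increasing a, and left to right within a row: each cell's successors are then already labelled.
      b=0  b=1  b=2  b=3  b=4
a=0:    L    L    L    W    W
a=1:    W    W    W    L    L
a=2:    L    L    L    W    W
a=3:    W    W    W    L    L
a=4:    L    L    L    W    W
a=5:    W    W    W    L    L
a=6:    L    L    L    W    W
a=7:    W    W    W    L    L
a=8:    L    L    L    W    W
Cells with no legal move (terminal, hence L): (0,0), (0,1), (0,2).
The remaining L cells, each justified by listing all of its moves:
(1,3): →(0,3)(W), (1,0)(W) — all W, so L
(1,4): →(0,4)(W), (1,1)(W) — all W, so L
(2,0): →(1,0)(W) only, which is W, so L
(2,1): →(1,1)(W) only, which is W, so L
(2,2): →(1,2)(W) only, which is W, so L
(3,3): →(2,3)(W), (3,0)(W) — all W, so L
(3,4): →(2,4)(W), (3,1)(W) — all W, so L
(4,0): →(3,0)(W) only, which is W, so L
(4,1): →(3,1)(W) only, which is W, so L
(4,2): →(3,2)(W) only, which is W, so L
(5,3): →(4,3)(W), (0,3)(W), (5,0)(W) — all W, so L
(5,4): →(4,4)(W), (0,4)(W), (5,1)(W) — all W, so L
(6,0): →(5,0)(W), (1,0)(W) — all W, so L
(6,1): →(5,1)(W), (1,1)(W) — all W, so L
(6,2): →(5,2)(W), (1,2)(W) — all W, so L
(7,3): →(6,3)(W), (2,3)(W), (7,0)(W) — all W, so L
(7,4): →(6,4)(W), (2,4)(W), (7,1)(W) — all W, so L
(8,0): →(7,0)(W), (3,0)(W) — all W, so L
(8,1): →(7,1)(W), (3,1)(W) — all W, so L
(8,2): →(7,2)(W), (3,2)(W) — all W, so L
Every other cell has at least one move into one of the L cells above, so it is W.
(8,0): one of the L cells justified above, so L
(8,4): the move to (7,4) reaches an L cell, so W
(7,1): the move to (6,1) reaches an L cell, so W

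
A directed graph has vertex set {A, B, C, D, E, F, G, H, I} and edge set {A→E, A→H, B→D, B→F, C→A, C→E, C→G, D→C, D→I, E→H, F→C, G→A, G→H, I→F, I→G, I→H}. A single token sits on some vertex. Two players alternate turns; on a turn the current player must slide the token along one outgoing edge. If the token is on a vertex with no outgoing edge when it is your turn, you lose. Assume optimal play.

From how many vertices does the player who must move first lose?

Positions with no move are L. A position that does have a move is losing for the player to move precisely when every available move leads to a winning position for the opponent. Fill in the labels:
Every edge goes from a vertex to one that appears earlier in the order H, E, A, G, C, F, I, D, B, so processing vertices in that order labels each vertex after all of its successors.
H: no outgoing edge → L
E: reaches L-position H → W
A: reaches L-position H → W
G: reaches L-position H → W
C: only reaches G(W), A(W), E(W), all W → L
F: reaches L-position C → W
I: reaches L-position H → W
D: reaches L-position C → W
B: only reaches D(W), F(W), all W → L
The L vertices are B, C, H; that is 3 in all.

3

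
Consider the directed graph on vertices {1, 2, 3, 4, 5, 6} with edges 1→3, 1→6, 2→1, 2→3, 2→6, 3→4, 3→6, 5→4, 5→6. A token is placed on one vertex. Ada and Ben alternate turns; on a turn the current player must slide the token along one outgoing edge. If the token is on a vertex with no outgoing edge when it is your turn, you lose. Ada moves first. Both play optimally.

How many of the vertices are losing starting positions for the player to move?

Use the standard recursion: the mover loses at a terminal position; elsewhere, the mover wins exactly when some move hands the opponent an L position.
Every edge goes from a vertex to one that appears earlier in the order 6, 4, 3, 1, 2, 5, so processing vertices in that order labels each vertex after all of its successors.
6: no outgoing edge → L
4: no outgoing edge → L
3: →4(L), so W
1: →6(L), so W
2: →6(L), so W
5: →4(L), so W
The L vertices are 4, 6; that is 2 in all.

2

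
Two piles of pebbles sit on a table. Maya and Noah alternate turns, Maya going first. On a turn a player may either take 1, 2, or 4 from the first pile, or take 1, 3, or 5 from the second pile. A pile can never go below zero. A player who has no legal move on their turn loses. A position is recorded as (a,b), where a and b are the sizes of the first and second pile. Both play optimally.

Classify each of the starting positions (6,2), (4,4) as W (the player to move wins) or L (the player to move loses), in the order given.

Label each position W (a win for the player to move) or L (a loss). A position with no legal move is L; any other position is W exactly when some move reaches an L, and L when every move reaches a W.
No move ever increases a pile, so every position that can arise here has a ≤ 6 and b ≤ 4; it is enough to label the cells with 0 ≤ a ≤ 6 and 0 ≤ b ≤ 4.
Every move lowers a or b (never raises either), so fill the grid row by row in increasing a, and left to right within a row: each cell's successors are then already labelled.
      b=0  b=1  b=2  b=3  b=4
a=0:    L    W    L    W    L
a=1:    W    L    W    L    W
a=2:    W    W    W    W    W
a=3:    L    W    L    W    L
a=4:    W    L    W    L    W
a=5:    W    W    W    W    W
a=6:    L    W    L    W    L
Cells with no legal move (terminal, hence L): (0,0).
The remaining L cells, each justified by listing all of its moves:
(0,2): the only move is to (0,1)(W), a W ⇒ L
(0,4): moves to (0,3)(W), (0,1)(W); every one is W ⇒ L
(1,1): moves to (0,1)(W), (1,0)(W); every one is W ⇒ L
(1,3): moves to (0,3)(W), (1,2)(W), (1,0)(W); every one is W ⇒ L
(3,0): moves to (2,0)(W), (1,0)(W); every one is W ⇒ L
(3,2): moves to (2,2)(W), (1,2)(W), (3,1)(W); every one is W ⇒ L
(3,4): moves to (2,4)(W), (1,4)(W), (3,3)(W), (3,1)(W); every one is W ⇒ L
(4,1): moves to (3,1)(W), (2,1)(W), (0,1)(W), (4,0)(W); every one is W ⇒ L
(4,3): moves to (3,3)(W), (2,3)(W), (0,3)(W), (4,2)(W), (4,0)(W); every one is W ⇒ L
(6,0): moves to (5,0)(W), (4,0)(W), (2,0)(W); every one is W ⇒ L
(6,2): moves to (5,2)(W), (4,2)(W), (2,2)(W), (6,1)(W); every one is W ⇒ L
(6,4): moves to (5,4)(W), (4,4)(W), (2,4)(W), (6,3)(W), (6,1)(W); every one is W ⇒ L
Every other cell has at least one move into one of the L cells above, so it is W.
(6,2): one of the L cells justified above, so L
(4,4): the move to (3,4) reaches an L cell, so W

(6,2): L, (4,4): W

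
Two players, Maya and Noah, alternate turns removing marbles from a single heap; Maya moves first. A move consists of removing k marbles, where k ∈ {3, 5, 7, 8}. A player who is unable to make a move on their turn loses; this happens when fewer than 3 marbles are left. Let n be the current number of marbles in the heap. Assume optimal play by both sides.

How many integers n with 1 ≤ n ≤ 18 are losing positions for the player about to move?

Classify positions by backward induction: terminal positions (no move available) are L. From any other position, the mover wins iff some move reaches an L.
n=0: no move → L
n=1: no move → L
n=2: no move → L
n=3: reaches L-position 0 → W
n=4: reaches L-position 1 → W
n=5: reaches L-position 2 → W
n=6: reaches L-position 1 → W
n=7: reaches L-position 2 → W
n=8: reaches L-position 1 → W
n=9: reaches L-position 2 → W
n=10: reaches L-position 2 → W
n=11: only reaches 8(W), 6(W), 4(W), 3(W), all W → L
n=12: only reaches 9(W), 7(W), 5(W), 4(W), all W → L
n=13: only reaches 10(W), 8(W), 6(W), 5(W), all W → L
n=14: reaches L-position 11 → W
n=15: reaches L-position 12 → W
n=16: reaches L-position 13 → W
n=17: reaches L-position 12 → W
n=18: reaches L-position 13 → W
L entries with 1 ≤ n ≤ 18 (n=0 is outside the asked range and is not counted): n = 1, 2, 11, 12, 13; that makes 5.

5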